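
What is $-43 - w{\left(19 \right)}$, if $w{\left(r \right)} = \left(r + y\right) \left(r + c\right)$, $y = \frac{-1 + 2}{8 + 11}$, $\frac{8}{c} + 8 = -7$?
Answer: $- \frac{112529}{285} \approx -394.84$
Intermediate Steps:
$c = - \frac{8}{15}$ ($c = \frac{8}{-8 - 7} = \frac{8}{-15} = 8 \left(- \frac{1}{15}\right) = - \frac{8}{15} \approx -0.53333$)
$y = \frac{1}{19}$ ($y = 1 \cdot \frac{1}{19} = \frac{1}{19} \approx 0.052632$)
$w{\left(r \right)} = \left(- \frac{8}{15} + r\right) \left(\frac{1}{19} + r\right)$ ($w{\left(r \right)} = \left(r + \frac{1}{19}\right) \left(r - \frac{8}{15}\right) = \left(\frac{1}{19} + r\right) \left(- \frac{8}{15} + r\right) = \left(- \frac{8}{15} + r\right) \left(\frac{1}{19} + r\right)$)
$-43 - w{\left(19 \right)} = -43 - \left(- \frac{8}{285} + 19^{2} - \frac{137}{15}\right) = -43 - \left(- \frac{8}{285} + 361 - \frac{137}{15}\right) = -43 - \frac{100274}{285} = - \frac{112529}{285}$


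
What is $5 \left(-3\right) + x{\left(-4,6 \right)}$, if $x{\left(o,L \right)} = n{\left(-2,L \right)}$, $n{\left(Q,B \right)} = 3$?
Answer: $-12$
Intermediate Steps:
$x{\left(o,L \right)} = 3$
$5 \left(-3\right) + x{\left(-4,6 \right)} = 5 \left(-3\right) + 3 = -15 + 3 = -12$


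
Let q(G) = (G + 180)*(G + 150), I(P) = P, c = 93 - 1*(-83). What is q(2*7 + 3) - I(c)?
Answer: 32723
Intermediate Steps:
c = 176 (c = 93 + 83 = 176)
q(G) = (150 + G)*(180 + G) (q(G) = (180 + G)*(150 + G) = (150 + G)*(180 + G))
q(2*7 + 3) - I(c) = (27000 + (2*7 + 3)**2 + 330*(2*7 + 3)) - 1*176 = (27000 + (14 + 3)**2 + 330*(14 + 3)) - 176 = (27000 + 17**2 + 330*17) - 176 = (27000 + 289 + 5610) - 176 = 32899 - 176 = 32723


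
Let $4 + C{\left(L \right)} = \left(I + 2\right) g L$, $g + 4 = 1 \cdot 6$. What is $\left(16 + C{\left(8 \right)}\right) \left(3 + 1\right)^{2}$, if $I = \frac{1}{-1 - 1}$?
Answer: $576$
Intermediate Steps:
$g = 2$ ($g = -4 + 1 \cdot 6 = -4 + 6 = 2$)
$I = - \frac{1}{2}$ ($I = \frac{1}{-2} = - \frac{1}{2} \approx -0.5$)
$C{\left(L \right)} = -4 + 3 L$ ($C{\left(L \right)} = -4 + \left(- \frac{1}{2} + 2\right) 2 L = -4 + \frac{3 \cdot 2 L}{2} = -4 + 3 L$)
$\left(16 + C{\left(8 \right)}\right) \left(3 + 1\right)^{2} = \left(16 + \left(-4 + 3 \cdot 8\right)\right) \left(3 + 1\right)^{2} = \left(16 + \left(-4 + 24\right)\right) 4^{2} = \left(16 + 20\right) 16 = 36 \cdot 16 = 576$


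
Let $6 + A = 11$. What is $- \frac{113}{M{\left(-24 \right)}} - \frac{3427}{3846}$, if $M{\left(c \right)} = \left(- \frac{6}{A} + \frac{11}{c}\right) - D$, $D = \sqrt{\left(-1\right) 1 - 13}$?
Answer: $\frac{9551604413}{927659046} - \frac{1627200 i \sqrt{14}}{241201} \approx 10.296 - 25.242 i$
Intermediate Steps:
$A = 5$ ($A = -6 + 11 = 5$)
$D = i \sqrt{14}$ ($D = \sqrt{-1 - 13} = \sqrt{-14} = i \sqrt{14} \approx 3.7417 i$)
$M{\left(c \right)} = - \frac{6}{5} + \frac{11}{c} - i \sqrt{14}$ ($M{\left(c \right)} = \left(- \frac{6}{5} + \frac{11}{c}\right) - i \sqrt{14} = - \frac{6}{5} + \frac{11}{c} - i \sqrt{14}$)
$- \frac{113}{M{\left(-24 \right)}} - \frac{3427}{3846} = - \frac{113}{- \frac{6}{5} + \frac{11}{-24} - i \sqrt{14}} - \frac{3427}{3846} = - \frac{113}{- \frac{6}{5} + 11 \left(- \frac{1}{24}\right) - i \sqrt{14}} - \frac{3427}{3846} = - \frac{113}{- \frac{6}{5} - \frac{11}{24} - i \sqrt{14}} - \frac{3427}{3846} = - \frac{113}{- \frac{199}{120} - i \sqrt{14}} - \frac{3427}{3846} = - \frac{3427}{3846} - \frac{113}{- \frac{199}{120} - i \sqrt{14}}$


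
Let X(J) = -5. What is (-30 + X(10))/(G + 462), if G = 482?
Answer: -35/944 ≈ -0.037076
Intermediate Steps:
(-30 + X(10))/(G + 462) = (-30 - 5)/(482 + 462) = -35/944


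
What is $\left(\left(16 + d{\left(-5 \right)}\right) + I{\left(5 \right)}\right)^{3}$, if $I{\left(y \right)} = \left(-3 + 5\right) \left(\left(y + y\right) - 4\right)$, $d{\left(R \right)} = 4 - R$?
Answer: $50653$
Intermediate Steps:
$I{\left(y \right)} = -8 + 4 y$ ($I{\left(y \right)} = 2 \left(2 y - 4\right) = 2 \left(-4 + 2 y\right) = -8 + 4 y$)
$\left(\left(16 + d{\left(-5 \right)}\right) + I{\left(5 \right)}\right)^{3} = \left(\left(16 + \left(4 - -5\right)\right) + \left(-8 + 4 \cdot 5\right)\right)^{3} = \left(\left(16 + \left(4 + 5\right)\right) + \left(-8 + 20\right)\right)^{3} = \left(\left(16 + 9\right) + 12\right)^{3} = \left(25 + 12\right)^{3} = 37^{3} = 50653$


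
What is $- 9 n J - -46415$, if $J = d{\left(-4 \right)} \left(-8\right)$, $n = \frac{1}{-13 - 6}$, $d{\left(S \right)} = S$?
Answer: $\frac{882173}{19} \approx 46430.0$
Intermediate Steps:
$n = - \frac{1}{19}$ ($n = \frac{1}{-19} = - \frac{1}{19} \approx -0.052632$)
$J = 32$ ($J = \left(-4\right) \left(-8\right) = 32$)
$- 9 n J - -46415 = \left(-9\right) \left(- \frac{1}{19}\right) 32 - -46415 = \frac{9}{19} \cdot 32 + 46415 = \frac{288}{19} + 46415 = \frac{882173}{19}$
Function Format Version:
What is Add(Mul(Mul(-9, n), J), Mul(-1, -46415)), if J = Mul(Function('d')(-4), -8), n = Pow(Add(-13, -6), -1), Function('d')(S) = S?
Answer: Rational(882173, 19) ≈ 46430.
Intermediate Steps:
n = Rational(-1, 19) (n = Pow(-19, -1) = Rational(-1, 19) ≈ -0.052632)
J = 32 (J = Mul(-4, -8) = 32)
Add(Mul(Mul(-9, n), J), Mul(-1, -46415)) = Add(Mul(Mul(-9, Rational(-1, 19)), 32), Mul(-1, -46415)) = Add(Mul(Rational(9, 19), 32), 46415) = Add(Rational(288, 19), 46415) = Rational(882173, 19)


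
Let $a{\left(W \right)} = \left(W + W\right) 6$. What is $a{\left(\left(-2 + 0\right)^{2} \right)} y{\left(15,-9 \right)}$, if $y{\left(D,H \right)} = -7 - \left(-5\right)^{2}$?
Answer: $-1536$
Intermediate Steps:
$a{\left(W \right)} = 12 W$ ($a{\left(W \right)} = 2 W 6 = 12 W$)
$y{\left(D,H \right)} = -32$ ($y{\left(D,H \right)} = -7 - 25 = -32$)
$a{\left(\left(-2 + 0\right)^{2} \right)} y{\left(15,-9 \right)} = 12 \left(-2 + 0\right)^{2} \left(-32\right) = 12 \left(-2\right)^{2} \left(-32\right) = 12 \cdot 4 \left(-32\right) = 48 \left(-32\right) = -1536$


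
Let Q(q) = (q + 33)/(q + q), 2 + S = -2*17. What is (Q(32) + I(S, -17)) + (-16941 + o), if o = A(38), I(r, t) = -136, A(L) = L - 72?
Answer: -1095039/64 ≈ -17110.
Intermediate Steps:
A(L) = -72 + L
S = -36 (S = -2 - 2*17 = -2 - 34 = -36)
Q(q) = (33 + q)/(2*q) (Q(q) = (33 + q)/((2*q)) = (33 + q)*(1/(2*q)) = (33 + q)/(2*q))
o = -34 (o = -72 + 38 = -34)
(Q(32) + I(S, -17)) + (-16941 + o) = ((½)*(33 + 32)/32 - 136) + (-16941 - 34) = ((½)*(1/32)*65 - 136) - 16975 = (65/64 - 136) - 16975 = -8639/64 - 16975 = -1095039/64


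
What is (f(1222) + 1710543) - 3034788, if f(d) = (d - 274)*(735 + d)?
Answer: 530991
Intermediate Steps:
f(d) = (-274 + d)*(735 + d)
(f(1222) + 1710543) - 3034788 = ((-201390 + 1222² + 461*1222) + 1710543) - 3034788 = ((-201390 + 1493284 + 563342) + 1710543) - 3034788 = (1855236 + 1710543) - 3034788 = 3565779 - 3034788 = 530991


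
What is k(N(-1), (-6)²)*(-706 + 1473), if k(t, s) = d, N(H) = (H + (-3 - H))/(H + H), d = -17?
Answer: -13039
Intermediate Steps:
N(H) = -3/(2*H) (N(H) = -3*1/(2*H) = -3/(2*H))
k(t, s) = -17
k(N(-1), (-6)²)*(-706 + 1473) = -17*(-706 + 1473) = -17*767 = -13039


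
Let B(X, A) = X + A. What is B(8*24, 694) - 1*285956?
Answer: -285070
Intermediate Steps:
B(X, A) = A + X
B(8*24, 694) - 1*285956 = (694 + 8*24) - 1*285956 = (694 + 192) - 285956 = 886 - 285956 = -285070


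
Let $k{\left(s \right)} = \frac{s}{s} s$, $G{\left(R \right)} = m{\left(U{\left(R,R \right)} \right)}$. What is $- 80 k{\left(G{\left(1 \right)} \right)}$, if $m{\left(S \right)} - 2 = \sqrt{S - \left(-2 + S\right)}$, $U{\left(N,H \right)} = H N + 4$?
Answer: $-160 - 80 \sqrt{2} \approx -273.14$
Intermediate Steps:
$U{\left(N,H \right)} = 4 + H N$
$m{\left(S \right)} = 2 + \sqrt{2}$ ($m{\left(S \right)} = 2 + \sqrt{S - \left(-2 + S\right)} = 2 + \sqrt{2}$)
$G{\left(R \right)} = 2 + \sqrt{2}$
$k{\left(s \right)} = s$ ($k{\left(s \right)} = 1 s = s$)
$- 80 k{\left(G{\left(1 \right)} \right)} = - 80 \left(2 + \sqrt{2}\right) = -160 - 80 \sqrt{2}$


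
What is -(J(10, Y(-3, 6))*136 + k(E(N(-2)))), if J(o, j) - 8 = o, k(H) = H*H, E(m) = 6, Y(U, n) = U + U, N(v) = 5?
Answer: -2484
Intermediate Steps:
Y(U, n) = 2*U
k(H) = H²
J(o, j) = 8 + o
-(J(10, Y(-3, 6))*136 + k(E(N(-2)))) = -((8 + 10)*136 + 6²) = -(18*136 + 36) = -(2448 + 36) = -1*2484 = -2484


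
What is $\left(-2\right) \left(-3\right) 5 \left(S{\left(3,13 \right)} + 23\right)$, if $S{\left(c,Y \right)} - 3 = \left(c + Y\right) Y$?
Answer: $7020$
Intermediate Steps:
$S{\left(c,Y \right)} = 3 + Y \left(Y + c\right)$ ($S{\left(c,Y \right)} = 3 + \left(c + Y\right) Y = 3 + \left(Y + c\right) Y = 3 + Y \left(Y + c\right)$)
$\left(-2\right) \left(-3\right) 5 \left(S{\left(3,13 \right)} + 23\right) = \left(-2\right) \left(-3\right) 5 \left(\left(3 + 13^{2} + 13 \cdot 3\right) + 23\right) = 6 \cdot 5 \left(\left(3 + 169 + 39\right) + 23\right) = 30 \left(211 + 23\right) = 30 \cdot 234 = 7020$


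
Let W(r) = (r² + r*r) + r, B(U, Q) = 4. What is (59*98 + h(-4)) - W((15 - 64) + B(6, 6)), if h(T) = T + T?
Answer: 1769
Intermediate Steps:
h(T) = 2*T
W(r) = r + 2*r² (W(r) = (r² + r²) + r = 2*r² + r = r + 2*r²)
(59*98 + h(-4)) - W((15 - 64) + B(6, 6)) = (59*98 + 2*(-4)) - ((15 - 64) + 4)*(1 + 2*((15 - 64) + 4)) = (5782 - 8) - (-49 + 4)*(1 + 2*(-49 + 4)) = 5774 - (-45)*(1 + 2*(-45)) = 5774 - (-45)*(1 - 90) = 5774 - (-45)*(-89) = 5774 - 1*4005 = 5774 - 4005 = 1769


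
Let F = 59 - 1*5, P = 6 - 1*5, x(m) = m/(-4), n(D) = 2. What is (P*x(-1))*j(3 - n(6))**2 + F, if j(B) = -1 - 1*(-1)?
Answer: 54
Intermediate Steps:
x(m) = -m/4 (x(m) = m*(-1/4) = -m/4)
j(B) = 0 (j(B) = -1 + 1 = 0)
P = 1 (P = 6 - 5 = 1)
F = 54 (F = 59 - 5 = 54)
(P*x(-1))*j(3 - n(6))**2 + F = (1*(-1/4*(-1)))*0**2 + 54 = (1*(1/4))*0 + 54 = (1/4)*0 + 54 = 0 + 54 = 54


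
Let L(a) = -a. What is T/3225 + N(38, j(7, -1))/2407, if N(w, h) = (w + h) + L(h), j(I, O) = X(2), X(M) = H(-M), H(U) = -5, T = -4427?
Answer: -10533239/7762575 ≈ -1.3569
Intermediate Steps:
X(M) = -5
j(I, O) = -5
N(w, h) = w (N(w, h) = (w + h) - h = (h + w) - h = w)
T/3225 + N(38, j(7, -1))/2407 = -4427/3225 + 38/2407 = -10533239/7762575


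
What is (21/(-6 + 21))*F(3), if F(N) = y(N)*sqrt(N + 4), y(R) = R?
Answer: 21*sqrt(7)/5 ≈ 11.112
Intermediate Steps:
F(N) = N*sqrt(4 + N) (F(N) = N*sqrt(N + 4) = N*sqrt(4 + N))
(21/(-6 + 21))*F(3) = (21/(-6 + 21))*(3*sqrt(4 + 3)) = (21/15)*(3*sqrt(7)) = (21*(1/15))*(3*sqrt(7)) = 7*(3*sqrt(7))/5 = 21*sqrt(7)/5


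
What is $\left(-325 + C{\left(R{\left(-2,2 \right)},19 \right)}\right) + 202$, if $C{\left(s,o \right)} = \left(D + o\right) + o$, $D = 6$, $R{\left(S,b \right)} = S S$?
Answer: $-79$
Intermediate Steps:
$R{\left(S,b \right)} = S^{2}$
$C{\left(s,o \right)} = 6 + 2 o$ ($C{\left(s,o \right)} = \left(6 + o\right) + o = 6 + 2 o$)
$\left(-325 + C{\left(R{\left(-2,2 \right)},19 \right)}\right) + 202 = \left(-325 + \left(6 + 2 \cdot 19\right)\right) + 202 = \left(-325 + \left(6 + 38\right)\right) + 202 = \left(-325 + 44\right) + 202 = -281 + 202 = -79$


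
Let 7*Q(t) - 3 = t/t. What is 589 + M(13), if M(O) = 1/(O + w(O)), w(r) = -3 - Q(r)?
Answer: 38881/66 ≈ 589.11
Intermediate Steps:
Q(t) = 4/7 (Q(t) = 3/7 + (t/t)/7 = 3/7 + (1/7)*1 = 3/7 + 1/7 = 4/7)
w(r) = -25/7 (w(r) = -3 - 1*4/7 = -3 - 4/7 = -25/7)
M(O) = 1/(-25/7 + O) (M(O) = 1/(O - 25/7) = 1/(-25/7 + O))
589 + M(13) = 589 + 7/(-25 + 7*13) = 589 + 7/(-25 + 91) = 589 + 7/66 = 38881/66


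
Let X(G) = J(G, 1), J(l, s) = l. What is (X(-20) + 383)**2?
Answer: 131769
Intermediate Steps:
X(G) = G
(X(-20) + 383)**2 = (-20 + 383)**2 = 363**2 = 131769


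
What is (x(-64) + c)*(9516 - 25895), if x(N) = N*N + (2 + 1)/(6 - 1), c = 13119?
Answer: -1409871562/5 ≈ -2.8197e+8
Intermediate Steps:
x(N) = ⅗ + N² (x(N) = N² + 3/5 = N² + 3*(⅕) = N² + ⅗ = ⅗ + N²)
(x(-64) + c)*(9516 - 25895) = ((⅗ + (-64)²) + 13119)*(9516 - 25895) = ((⅗ + 4096) + 13119)*(-16379) = (20483/5 + 13119)*(-16379) = (86078/5)*(-16379) = -1409871562/5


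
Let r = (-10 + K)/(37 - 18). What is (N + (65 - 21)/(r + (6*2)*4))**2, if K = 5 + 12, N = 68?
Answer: 4010435584/844561 ≈ 4748.5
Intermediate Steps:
K = 17
r = 7/19 (r = (-10 + 17)/(37 - 18) = 7/19 ≈ 0.36842)
(N + (65 - 21)/(r + (6*2)*4))**2 = (68 + (65 - 21)/(7/19 + (6*2)*4))**2 = (68 + 44/(7/19 + 12*4))**2 = (68 + 44/(7/19 + 48))**2 = (68 + 44/(919/19))**2 = (68 + 44*(19/919))**2 = (68 + 836/919)**2 = (63328/919)**2 = 4010435584/844561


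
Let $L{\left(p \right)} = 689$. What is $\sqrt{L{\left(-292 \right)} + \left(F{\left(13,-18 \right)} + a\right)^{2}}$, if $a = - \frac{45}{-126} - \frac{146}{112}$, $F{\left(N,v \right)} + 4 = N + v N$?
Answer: $\frac{\sqrt{162259113}}{56} \approx 227.47$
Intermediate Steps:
$F{\left(N,v \right)} = -4 + N + N v$ ($F{\left(N,v \right)} = -4 + \left(N + v N\right) = -4 + \left(N + N v\right) = -4 + N + N v$)
$a = - \frac{53}{56}$ ($a = \left(-45\right) \left(- \frac{1}{126}\right) - \frac{73}{56} = \frac{5}{14} - \frac{73}{56} = - \frac{53}{56} \approx -0.94643$)
$\sqrt{L{\left(-292 \right)} + \left(F{\left(13,-18 \right)} + a\right)^{2}} = \sqrt{689 + \left(\left(-4 + 13 + 13 \left(-18\right)\right) - \frac{53}{56}\right)^{2}} = \sqrt{689 + \left(\left(-4 + 13 - 234\right) - \frac{53}{56}\right)^{2}} = \sqrt{689 + \left(-225 - \frac{53}{56}\right)^{2}} = \sqrt{689 + \left(- \frac{12653}{56}\right)^{2}} = \sqrt{689 + \frac{160098409}{3136}} = \sqrt{\frac{162259113}{3136}} = \frac{\sqrt{162259113}}{56}$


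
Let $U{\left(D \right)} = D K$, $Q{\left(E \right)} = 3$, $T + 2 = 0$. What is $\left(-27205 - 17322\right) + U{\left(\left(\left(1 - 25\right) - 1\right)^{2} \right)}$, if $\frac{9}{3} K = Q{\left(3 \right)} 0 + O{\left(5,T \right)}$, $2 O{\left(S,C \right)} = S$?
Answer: $- \frac{264037}{6} \approx -44006.0$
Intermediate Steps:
$T = -2$ ($T = -2 + 0 = -2$)
$O{\left(S,C \right)} = \frac{S}{2}$
$K = \frac{5}{6}$ ($K = \frac{3 \cdot 0 + \frac{1}{2} \cdot 5}{3} = \frac{0 + \frac{5}{2}}{3} = \frac{1}{3} \cdot \frac{5}{2} = \frac{5}{6} \approx 0.83333$)
$U{\left(D \right)} = \frac{5 D}{6}$ ($U{\left(D \right)} = D \frac{5}{6} = \frac{5 D}{6}$)
$\left(-27205 - 17322\right) + U{\left(\left(\left(1 - 25\right) - 1\right)^{2} \right)} = \left(-27205 - 17322\right) + \frac{5 \left(\left(1 - 25\right) - 1\right)^{2}}{6} = -44527 + \frac{5 \left(\left(1 - 25\right) - 1\right)^{2}}{6} = -44527 + \frac{5 \left(-24 - 1\right)^{2}}{6} = -44527 + \frac{5 \left(-25\right)^{2}}{6} = -44527 + \frac{5}{6} \cdot 625 = -44527 + \frac{3125}{6} = - \frac{264037}{6}$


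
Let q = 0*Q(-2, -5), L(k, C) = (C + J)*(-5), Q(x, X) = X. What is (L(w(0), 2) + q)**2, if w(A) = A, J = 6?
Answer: 1600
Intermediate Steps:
L(k, C) = -30 - 5*C (L(k, C) = (C + 6)*(-5) = (6 + C)*(-5) = -30 - 5*C)
q = 0 (q = 0*(-5) = 0)
(L(w(0), 2) + q)**2 = ((-30 - 5*2) + 0)**2 = ((-30 - 10) + 0)**2 = (-40 + 0)**2 = (-40)**2 = 1600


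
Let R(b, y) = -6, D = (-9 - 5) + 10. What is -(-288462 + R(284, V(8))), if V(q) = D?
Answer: 288468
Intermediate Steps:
D = -4 (D = -14 + 10 = -4)
V(q) = -4
-(-288462 + R(284, V(8))) = -(-288462 - 6) = -1*(-288468) = 288468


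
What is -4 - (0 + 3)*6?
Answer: -22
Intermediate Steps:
-4 - (0 + 3)*6 = -4 - 3*6 = -4 - 1*18 = -4 - 18 = -22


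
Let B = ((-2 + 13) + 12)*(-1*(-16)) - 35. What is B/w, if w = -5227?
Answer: -333/5227 ≈ -0.063708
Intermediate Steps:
B = 333 (B = (11 + 12)*16 - 35 = 23*16 - 35 = 368 - 35 = 333)
B/w = 333/(-5227) = 333*(-1/5227) = -333/5227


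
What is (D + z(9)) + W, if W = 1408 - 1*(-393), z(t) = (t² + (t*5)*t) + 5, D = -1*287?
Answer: 2005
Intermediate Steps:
D = -287
z(t) = 5 + 6*t² (z(t) = (t² + (5*t)*t) + 5 = (t² + 5*t²) + 5 = 6*t² + 5 = 5 + 6*t²)
W = 1801 (W = 1408 + 393 = 1801)
(D + z(9)) + W = (-287 + (5 + 6*9²)) + 1801 = (-287 + (5 + 6*81)) + 1801 = (-287 + (5 + 486)) + 1801 = (-287 + 491) + 1801 = 204 + 1801 = 2005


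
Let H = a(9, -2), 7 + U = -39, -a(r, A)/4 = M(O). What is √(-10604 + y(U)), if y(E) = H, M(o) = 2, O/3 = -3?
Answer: 2*I*√2653 ≈ 103.01*I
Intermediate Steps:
O = -9 (O = 3*(-3) = -9)
a(r, A) = -8 (a(r, A) = -4*2 = -8)
U = -46 (U = -7 - 39 = -46)
H = -8
y(E) = -8
√(-10604 + y(U)) = √(-10604 - 8) = √(-10612) = 2*I*√2653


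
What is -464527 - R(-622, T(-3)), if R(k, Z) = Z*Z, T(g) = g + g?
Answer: -464563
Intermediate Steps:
T(g) = 2*g
R(k, Z) = Z²
-464527 - R(-622, T(-3)) = -464527 - (2*(-3))² = -464527 - 1*(-6)² = -464527 - 1*36 = -464527 - 36 = -464563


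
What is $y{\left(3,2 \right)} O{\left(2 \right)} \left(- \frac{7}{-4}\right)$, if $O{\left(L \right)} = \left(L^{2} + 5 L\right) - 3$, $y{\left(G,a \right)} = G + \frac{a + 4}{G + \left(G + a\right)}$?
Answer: $\frac{1155}{16} \approx 72.188$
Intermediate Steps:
$y{\left(G,a \right)} = G + \frac{4 + a}{a + 2 G}$
$O{\left(L \right)} = -3 + L^{2} + 5 L$
$y{\left(3,2 \right)} O{\left(2 \right)} \left(- \frac{7}{-4}\right) = \frac{4 + 2 + 2 \cdot 3^{2} + 3 \cdot 2}{2 + 2 \cdot 3} \left(-3 + 2^{2} + 5 \cdot 2\right) \left(- \frac{7}{-4}\right) = \frac{4 + 2 + 2 \cdot 9 + 6}{2 + 6} \left(-3 + 4 + 10\right) \left(\left(-7\right) \left(- \frac{1}{4}\right)\right) = \frac{4 + 2 + 18 + 6}{8} \cdot 11 \cdot \frac{7}{4} = \frac{1}{8} \cdot 30 \cdot 11 \cdot \frac{7}{4} = \frac{15}{4} \cdot 11 \cdot \frac{7}{4} = \frac{165}{4} \cdot \frac{7}{4} = \frac{1155}{16}$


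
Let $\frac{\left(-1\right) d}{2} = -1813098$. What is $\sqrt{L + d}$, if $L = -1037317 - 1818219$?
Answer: $2 \sqrt{192665} \approx 877.87$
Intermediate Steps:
$d = 3626196$ ($d = \left(-2\right) \left(-1813098\right) = 3626196$)
$L = -2855536$ ($L = -1037317 - 1818219 = -2855536$)
$\sqrt{L + d} = \sqrt{-2855536 + 3626196} = \sqrt{770660} = 2 \sqrt{192665}$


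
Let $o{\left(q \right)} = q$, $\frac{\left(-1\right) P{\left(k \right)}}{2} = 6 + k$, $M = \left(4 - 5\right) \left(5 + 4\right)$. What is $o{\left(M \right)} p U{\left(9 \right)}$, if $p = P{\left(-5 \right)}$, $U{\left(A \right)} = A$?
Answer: $162$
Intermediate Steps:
$M = -9$ ($M = \left(-1\right) 9 = -9$)
$P{\left(k \right)} = -12 - 2 k$ ($P{\left(k \right)} = - 2 \left(6 + k\right) = -12 - 2 k$)
$p = -2$ ($p = -12 - -10 = -12 + 10 = -2$)
$o{\left(M \right)} p U{\left(9 \right)} = \left(-9\right) \left(-2\right) 9 = 18 \cdot 9 = 162$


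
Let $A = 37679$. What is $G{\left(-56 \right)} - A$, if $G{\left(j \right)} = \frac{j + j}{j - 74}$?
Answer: $- \frac{2449079}{65} \approx -37678.0$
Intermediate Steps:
$G{\left(j \right)} = \frac{2 j}{-74 + j}$
$G{\left(-56 \right)} - A = 2 \left(-56\right) \frac{1}{-74 - 56} - 37679 = 2 \left(-56\right) \frac{1}{-130} - 37679 = 2 \left(-56\right) \left(- \frac{1}{130}\right) - 37679 = \frac{56}{65} - 37679 = - \frac{2449079}{65}$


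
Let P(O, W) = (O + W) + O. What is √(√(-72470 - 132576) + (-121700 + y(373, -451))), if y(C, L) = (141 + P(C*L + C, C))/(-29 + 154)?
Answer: √(-77738430 + 625*I*√205046)/25 ≈ 0.64197 + 352.68*I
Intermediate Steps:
P(O, W) = W + 2*O
y(C, L) = 141/125 + 3*C/125 + 2*C*L/125 (y(C, L) = (141 + (C + 2*(C*L + C)))/(-29 + 154) = (141 + (C + 2*(C + C*L)))/125 = (141 + (C + (2*C + 2*C*L)))*(1/125) = (141 + (3*C + 2*C*L))*(1/125) = (141 + 3*C + 2*C*L)*(1/125) = 141/125 + 3*C/125 + 2*C*L/125)
√(√(-72470 - 132576) + (-121700 + y(373, -451))) = √(√(-72470 - 132576) + (-121700 + (141/125 + (1/125)*373 + (2/125)*373*(1 - 451)))) = √(√(-205046) + (-121700 + (141/125 + 373/125 + (2/125)*373*(-450)))) = √(I*√205046 + (-121700 + (141/125 + 373/125 - 13428/5))) = √(I*√205046 + (-121700 - 335186/125)) = √(I*√205046 - 15547686/125) = √(-15547686/125 + I*√205046)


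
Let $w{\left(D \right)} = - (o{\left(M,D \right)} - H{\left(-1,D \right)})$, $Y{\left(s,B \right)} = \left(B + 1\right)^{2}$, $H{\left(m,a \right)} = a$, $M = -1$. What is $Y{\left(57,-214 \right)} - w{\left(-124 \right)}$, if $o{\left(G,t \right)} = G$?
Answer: $45492$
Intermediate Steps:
$Y{\left(s,B \right)} = \left(1 + B\right)^{2}$
$w{\left(D \right)} = 1 + D$ ($w{\left(D \right)} = - (-1 - D) = 1 + D$)
$Y{\left(57,-214 \right)} - w{\left(-124 \right)} = \left(1 - 214\right)^{2} - \left(1 - 124\right) = \left(-213\right)^{2} - -123 = 45369 + 123 = 45492$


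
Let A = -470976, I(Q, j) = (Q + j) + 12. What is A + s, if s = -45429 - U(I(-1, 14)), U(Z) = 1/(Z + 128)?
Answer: -79009966/153 ≈ -5.1641e+5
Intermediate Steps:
I(Q, j) = 12 + Q + j
U(Z) = 1/(128 + Z)
s = -6950638/153 (s = -45429 - 1/(128 + (12 - 1 + 14)) = -45429 - 1/(128 + 25) = -45429 - 1/153 = -6950638/153 ≈ -45429.)
A + s = -470976 - 6950638/153 = -79009966/153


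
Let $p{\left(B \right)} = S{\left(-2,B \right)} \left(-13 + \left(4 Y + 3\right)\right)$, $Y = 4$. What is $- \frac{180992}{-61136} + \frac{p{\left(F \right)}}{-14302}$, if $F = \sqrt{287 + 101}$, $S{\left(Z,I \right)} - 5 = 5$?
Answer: $\frac{80777482}{27323971} \approx 2.9563$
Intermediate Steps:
$S{\left(Z,I \right)} = 10$ ($S{\left(Z,I \right)} = 5 + 5 = 10$)
$F = 2 \sqrt{97}$ ($F = \sqrt{388} = 2 \sqrt{97} \approx 19.698$)
$p{\left(B \right)} = 60$ ($p{\left(B \right)} = 10 \left(-13 + \left(4 \cdot 4 + 3\right)\right) = 10 \left(-13 + \left(16 + 3\right)\right) = 10 \left(-13 + 19\right) = 10 \cdot 6 = 60$)
$- \frac{180992}{-61136} + \frac{p{\left(F \right)}}{-14302} = - \frac{180992}{-61136} + \frac{60}{-14302} = \left(-180992\right) \left(- \frac{1}{61136}\right) + 60 \left(- \frac{1}{14302}\right) = \frac{11312}{3821} - \frac{30}{7151} = \frac{80777482}{27323971}$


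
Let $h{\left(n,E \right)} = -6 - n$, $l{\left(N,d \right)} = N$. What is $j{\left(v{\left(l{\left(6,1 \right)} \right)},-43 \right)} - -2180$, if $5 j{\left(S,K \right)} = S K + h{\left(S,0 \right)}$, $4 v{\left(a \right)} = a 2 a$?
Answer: $\frac{10102}{5} \approx 2020.4$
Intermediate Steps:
$v{\left(a \right)} = \frac{a^{2}}{2}$ ($v{\left(a \right)} = \frac{a 2 a}{4} = \frac{2 a a}{4} = \frac{2 a^{2}}{4} = \frac{a^{2}}{2}$)
$j{\left(S,K \right)} = - \frac{6}{5} - \frac{S}{5} + \frac{K S}{5}$ ($j{\left(S,K \right)} = \frac{S K - \left(6 + S\right)}{5} = \frac{K S - \left(6 + S\right)}{5} = \frac{-6 - S + K S}{5} = - \frac{6}{5} - \frac{S}{5} + \frac{K S}{5}$)
$j{\left(v{\left(l{\left(6,1 \right)} \right)},-43 \right)} - -2180 = \left(- \frac{6}{5} - \frac{\frac{1}{2} \cdot 6^{2}}{5} + \frac{1}{5} \left(-43\right) \frac{6^{2}}{2}\right) - -2180 = \left(- \frac{6}{5} - \frac{\frac{1}{2} \cdot 36}{5} + \frac{1}{5} \left(-43\right) \frac{1}{2} \cdot 36\right) + 2180 = \left(- \frac{6}{5} - \frac{18}{5} + \frac{1}{5} \left(-43\right) 18\right) + 2180 = \left(- \frac{6}{5} - \frac{18}{5} - \frac{774}{5}\right) + 2180 = - \frac{798}{5} + 2180 = \frac{10102}{5}$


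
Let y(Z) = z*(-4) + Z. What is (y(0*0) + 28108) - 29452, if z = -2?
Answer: -1336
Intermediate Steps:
y(Z) = 8 + Z (y(Z) = -2*(-4) + Z = 8 + Z)
(y(0*0) + 28108) - 29452 = ((8 + 0*0) + 28108) - 29452 = ((8 + 0) + 28108) - 29452 = (8 + 28108) - 29452 = 28116 - 29452 = -1336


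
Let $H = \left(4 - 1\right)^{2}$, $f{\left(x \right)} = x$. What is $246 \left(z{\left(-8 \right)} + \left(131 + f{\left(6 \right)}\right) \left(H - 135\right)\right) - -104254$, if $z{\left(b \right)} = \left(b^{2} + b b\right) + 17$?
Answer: $-4106528$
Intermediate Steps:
$z{\left(b \right)} = 17 + 2 b^{2}$ ($z{\left(b \right)} = \left(b^{2} + b^{2}\right) + 17 = 2 b^{2} + 17 = 17 + 2 b^{2}$)
$H = 9$ ($H = 3^{2} = 9$)
$246 \left(z{\left(-8 \right)} + \left(131 + f{\left(6 \right)}\right) \left(H - 135\right)\right) - -104254 = 246 \left(\left(17 + 2 \left(-8\right)^{2}\right) + \left(131 + 6\right) \left(9 - 135\right)\right) - -104254 = 246 \left(\left(17 + 2 \cdot 64\right) + 137 \left(-126\right)\right) + 104254 = 246 \left(\left(17 + 128\right) - 17262\right) + 104254 = 246 \left(145 - 17262\right) + 104254 = 246 \left(-17117\right) + 104254 = -4210782 + 104254 = -4106528$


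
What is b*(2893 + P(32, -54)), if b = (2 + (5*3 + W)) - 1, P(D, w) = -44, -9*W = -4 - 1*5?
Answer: 48433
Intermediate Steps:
W = 1 (W = -(-4 - 1*5)/9 = -(-4 - 5)/9 = -⅑*(-9) = 1)
b = 17 (b = (2 + (5*3 + 1)) - 1 = (2 + (15 + 1)) - 1 = (2 + 16) - 1 = 18 - 1 = 17)
b*(2893 + P(32, -54)) = 17*(2893 - 44) = 17*2849 = 48433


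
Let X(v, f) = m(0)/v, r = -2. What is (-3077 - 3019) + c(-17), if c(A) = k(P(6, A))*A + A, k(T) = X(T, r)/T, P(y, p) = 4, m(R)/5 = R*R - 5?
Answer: -97383/16 ≈ -6086.4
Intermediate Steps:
m(R) = -25 + 5*R**2 (m(R) = 5*(R*R - 5) = 5*(R**2 - 5) = 5*(-5 + R**2) = -25 + 5*R**2)
X(v, f) = -25/v (X(v, f) = (-25 + 5*0**2)/v = (-25 + 5*0)/v = (-25 + 0)/v = -25/v)
k(T) = -25/T**2 (k(T) = (-25/T)/T = -25/T**2)
c(A) = -9*A/16 (c(A) = (-25/4**2)*A + A = (-25*1/16)*A + A = -25*A/16 + A = -9*A/16)
(-3077 - 3019) + c(-17) = (-3077 - 3019) - 9/16*(-17) = -6096 + 153/16 = -97383/16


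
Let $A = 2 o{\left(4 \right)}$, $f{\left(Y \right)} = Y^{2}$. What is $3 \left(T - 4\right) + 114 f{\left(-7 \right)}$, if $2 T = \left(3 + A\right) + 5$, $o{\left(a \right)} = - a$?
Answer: $5574$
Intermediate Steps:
$A = -8$ ($A = 2 \left(\left(-1\right) 4\right) = 2 \left(-4\right) = -8$)
$T = 0$ ($T = \frac{\left(3 - 8\right) + 5}{2} = \frac{-5 + 5}{2} = \frac{1}{2} \cdot 0 = 0$)
$3 \left(T - 4\right) + 114 f{\left(-7 \right)} = 3 \left(0 - 4\right) + 114 \left(-7\right)^{2} = 3 \left(-4\right) + 114 \cdot 49 = -12 + 5586 = 5574$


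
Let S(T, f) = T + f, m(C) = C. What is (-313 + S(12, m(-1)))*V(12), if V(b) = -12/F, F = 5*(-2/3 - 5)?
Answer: -10872/85 ≈ -127.91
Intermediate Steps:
F = -85/3 (F = 5*(-2*1/3 - 5) = 5*(-2/3 - 5) = 5*(-17/3) = -85/3 ≈ -28.333)
V(b) = 36/85 (V(b) = -12/(-85/3) = -12*(-3/85) = 36/85)
(-313 + S(12, m(-1)))*V(12) = (-313 + (12 - 1))*(36/85) = (-313 + 11)*(36/85) = -302*36/85 = -10872/85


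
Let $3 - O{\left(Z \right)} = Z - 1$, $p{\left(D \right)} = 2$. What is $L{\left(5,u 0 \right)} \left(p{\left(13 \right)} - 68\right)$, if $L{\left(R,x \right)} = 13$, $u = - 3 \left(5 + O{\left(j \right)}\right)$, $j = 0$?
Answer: $-858$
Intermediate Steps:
$O{\left(Z \right)} = 4 - Z$ ($O{\left(Z \right)} = 3 - \left(Z - 1\right) = 3 - \left(-1 + Z\right) = 4 - Z$)
$u = -27$ ($u = - 3 \left(5 + \left(4 - 0\right)\right) = - 3 \left(5 + \left(4 + 0\right)\right) = - 3 \left(5 + 4\right) = \left(-3\right) 9 = -27$)
$L{\left(5,u 0 \right)} \left(p{\left(13 \right)} - 68\right) = 13 \left(2 - 68\right) = 13 \left(-66\right) = -858$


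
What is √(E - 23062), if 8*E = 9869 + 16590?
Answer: I*√316074/4 ≈ 140.55*I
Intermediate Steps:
E = 26459/8 (E = (9869 + 16590)/8 = (⅛)*26459 = 26459/8 ≈ 3307.4)
√(E - 23062) = √(26459/8 - 23062) = √(-158037/8) = I*√316074/4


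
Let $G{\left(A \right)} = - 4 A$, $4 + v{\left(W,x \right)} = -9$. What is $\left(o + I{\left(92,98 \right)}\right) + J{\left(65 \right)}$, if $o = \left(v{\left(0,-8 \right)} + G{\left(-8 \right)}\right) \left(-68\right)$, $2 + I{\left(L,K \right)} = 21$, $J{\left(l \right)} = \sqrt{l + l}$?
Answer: $-1273 + \sqrt{130} \approx -1261.6$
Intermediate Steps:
$v{\left(W,x \right)} = -13$ ($v{\left(W,x \right)} = -4 - 9 = -13$)
$J{\left(l \right)} = \sqrt{2} \sqrt{l}$ ($J{\left(l \right)} = \sqrt{2 l} = \sqrt{2} \sqrt{l}$)
$I{\left(L,K \right)} = 19$ ($I{\left(L,K \right)} = -2 + 21 = 19$)
$o = -1292$ ($o = \left(-13 - -32\right) \left(-68\right) = \left(-13 + 32\right) \left(-68\right) = 19 \left(-68\right) = -1292$)
$\left(o + I{\left(92,98 \right)}\right) + J{\left(65 \right)} = \left(-1292 + 19\right) + \sqrt{2} \sqrt{65} = -1273 + \sqrt{130}$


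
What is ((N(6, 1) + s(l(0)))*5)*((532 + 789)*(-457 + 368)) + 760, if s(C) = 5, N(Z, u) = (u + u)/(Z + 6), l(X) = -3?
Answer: -18218635/6 ≈ -3.0364e+6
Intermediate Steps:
N(Z, u) = 2*u/(6 + Z) (N(Z, u) = (2*u)/(6 + Z) = 2*u/(6 + Z))
((N(6, 1) + s(l(0)))*5)*((532 + 789)*(-457 + 368)) + 760 = ((2*1/(6 + 6) + 5)*5)*((532 + 789)*(-457 + 368)) + 760 = ((2*1/12 + 5)*5)*(1321*(-89)) + 760 = ((2*1*(1/12) + 5)*5)*(-117569) + 760 = ((⅙ + 5)*5)*(-117569) + 760 = ((31/6)*5)*(-117569) + 760 = (155/6)*(-117569) + 760 = -18223195/6 + 760 = -18218635/6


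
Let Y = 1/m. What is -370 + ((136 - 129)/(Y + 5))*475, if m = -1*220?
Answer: 46410/157 ≈ 295.60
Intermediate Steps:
m = -220
Y = -1/220 (Y = 1/(-220) = -1/220 ≈ -0.0045455)
-370 + ((136 - 129)/(Y + 5))*475 = -370 + ((136 - 129)/(-1/220 + 5))*475 = -370 + (7/(1099/220))*475 = -370 + (7*(220/1099))*475 = -370 + (220/157)*475 = -370 + 104500/157 = 46410/157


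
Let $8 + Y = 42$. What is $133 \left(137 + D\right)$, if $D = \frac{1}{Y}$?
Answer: $\frac{619647}{34} \approx 18225.0$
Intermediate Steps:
$Y = 34$ ($Y = -8 + 42 = 34$)
$D = \frac{1}{34} \approx 0.029412$
$133 \left(137 + D\right) = 133 \left(137 + \frac{1}{34}\right) = 133 \cdot \frac{4659}{34} = \frac{619647}{34}$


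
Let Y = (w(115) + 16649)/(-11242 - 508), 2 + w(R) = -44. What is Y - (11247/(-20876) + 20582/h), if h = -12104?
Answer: 4508995927/5457769250 ≈ 0.82616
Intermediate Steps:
w(R) = -46 (w(R) = -2 - 44 = -46)
Y = -16603/11750 (Y = (-46 + 16649)/(-11242 - 508) = 16603/(-11750) = 16603*(-1/11750) = -16603/11750 ≈ -1.4130)
Y - (11247/(-20876) + 20582/h) = -16603/11750 - (11247/(-20876) + 20582/(-12104)) = -16603/11750 - (11247*(-1/20876) + 20582*(-1/12104)) = -16603/11750 - (-11247/20876 - 10291/6052) = -16603/11750 - 1*(-1040080/464491) = -16603/11750 + 1040080/464491 = 4508995927/5457769250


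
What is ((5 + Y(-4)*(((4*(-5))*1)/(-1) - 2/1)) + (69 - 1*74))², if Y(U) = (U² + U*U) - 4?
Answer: 254016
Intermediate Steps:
Y(U) = -4 + 2*U² (Y(U) = (U² + U²) - 4 = 2*U² - 4 = -4 + 2*U²)
((5 + Y(-4)*(((4*(-5))*1)/(-1) - 2/1)) + (69 - 1*74))² = ((5 + (-4 + 2*(-4)²)*(((4*(-5))*1)/(-1) - 2/1)) + (69 - 1*74))² = ((5 + (-4 + 2*16)*(-20*1*(-1) - 2*1)) + (69 - 74))² = ((5 + (-4 + 32)*(-20*(-1) - 2)) - 5)² = ((5 + 28*(20 - 2)) - 5)² = ((5 + 28*18) - 5)² = ((5 + 504) - 5)² = (509 - 5)² = 504² = 254016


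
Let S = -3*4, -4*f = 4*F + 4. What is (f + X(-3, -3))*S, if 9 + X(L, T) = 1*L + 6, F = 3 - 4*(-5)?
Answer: 360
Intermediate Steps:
F = 23 (F = 3 + 20 = 23)
X(L, T) = -3 + L (X(L, T) = -9 + (1*L + 6) = -9 + (L + 6) = -9 + (6 + L) = -3 + L)
f = -24 (f = -(4*23 + 4)/4 = -(92 + 4)/4 = -¼*96 = -24)
S = -12
(f + X(-3, -3))*S = (-24 + (-3 - 3))*(-12) = (-24 - 6)*(-12) = -30*(-12) = 360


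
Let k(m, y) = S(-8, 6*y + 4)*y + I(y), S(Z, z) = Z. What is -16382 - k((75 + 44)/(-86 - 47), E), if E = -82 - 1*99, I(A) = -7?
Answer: -17823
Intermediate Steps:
E = -181 (E = -82 - 99 = -181)
k(m, y) = -7 - 8*y (k(m, y) = -8*y - 7 = -7 - 8*y)
-16382 - k((75 + 44)/(-86 - 47), E) = -16382 - (-7 - 8*(-181)) = -16382 - (-7 + 1448) = -16382 - 1*1441 = -16382 - 1441 = -17823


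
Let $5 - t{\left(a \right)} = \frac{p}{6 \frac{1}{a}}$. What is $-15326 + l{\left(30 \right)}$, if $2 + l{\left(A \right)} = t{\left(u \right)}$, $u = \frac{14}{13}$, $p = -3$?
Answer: $- \frac{199192}{13} \approx -15322.0$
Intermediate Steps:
$u = \frac{14}{13}$ ($u = 14 \cdot \frac{1}{13} = \frac{14}{13} \approx 1.0769$)
$t{\left(a \right)} = 5 + \frac{a}{2}$ ($t{\left(a \right)} = 5 - - \frac{3}{6 \frac{1}{a}} = 5 - - 3 \frac{a}{6} = 5 - - \frac{a}{2} = 5 + \frac{a}{2}$)
$l{\left(A \right)} = \frac{46}{13}$ ($l{\left(A \right)} = -2 + \left(5 + \frac{1}{2} \cdot \frac{14}{13}\right) = -2 + \left(5 + \frac{7}{13}\right) = -2 + \frac{72}{13} = \frac{46}{13}$)
$-15326 + l{\left(30 \right)} = -15326 + \frac{46}{13} = - \frac{199192}{13}$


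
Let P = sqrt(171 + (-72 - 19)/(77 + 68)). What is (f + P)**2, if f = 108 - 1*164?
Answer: 479424/145 - 896*sqrt(55970)/145 ≈ 1844.5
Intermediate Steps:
f = -56 (f = 108 - 164 = -56)
P = 8*sqrt(55970)/145 (P = sqrt(171 - 91/145) = sqrt(24704/145) = 8*sqrt(55970)/145 ≈ 13.053)
(f + P)**2 = (-56 + 8*sqrt(55970)/145)**2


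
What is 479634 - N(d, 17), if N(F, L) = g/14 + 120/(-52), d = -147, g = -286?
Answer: 43648763/91 ≈ 4.7966e+5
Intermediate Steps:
N(F, L) = -2069/91 (N(F, L) = -286/14 + 120/(-52) = -286*1/14 + 120*(-1/52) = -143/7 - 30/13 = -2069/91)
479634 - N(d, 17) = 479634 - 1*(-2069/91) = 479634 + 2069/91 = 43648763/91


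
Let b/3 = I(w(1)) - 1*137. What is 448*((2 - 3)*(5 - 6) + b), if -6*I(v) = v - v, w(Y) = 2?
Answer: -183680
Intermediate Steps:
I(v) = 0 (I(v) = -(v - v)/6 = -⅙*0 = 0)
b = -411 (b = 3*(0 - 1*137) = 3*(0 - 137) = 3*(-137) = -411)
448*((2 - 3)*(5 - 6) + b) = 448*((2 - 3)*(5 - 6) - 411) = 448*(-1*(-1) - 411) = 448*(1 - 411) = 448*(-410) = -183680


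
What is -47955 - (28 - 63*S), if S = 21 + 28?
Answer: -44896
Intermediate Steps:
S = 49
-47955 - (28 - 63*S) = -47955 - (28 - 63*49) = -47955 - (28 - 3087) = -47955 - 1*(-3059) = -47955 + 3059 = -44896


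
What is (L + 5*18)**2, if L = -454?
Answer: 132496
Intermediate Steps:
(L + 5*18)**2 = (-454 + 5*18)**2 = (-454 + 90)**2 = (-364)**2 = 132496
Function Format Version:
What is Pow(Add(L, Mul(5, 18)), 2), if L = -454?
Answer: 132496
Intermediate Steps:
Pow(Add(L, Mul(5, 18)), 2) = Pow(Add(-454, Mul(5, 18)), 2) = Pow(Add(-454, 90), 2) = Pow(-364, 2) = 132496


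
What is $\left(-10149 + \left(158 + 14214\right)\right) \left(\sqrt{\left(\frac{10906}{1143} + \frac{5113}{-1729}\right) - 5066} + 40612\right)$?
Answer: $171504476 + \frac{4223 i \sqrt{2195534658010421}}{658749} \approx 1.715 \cdot 10^{8} + 3.0038 \cdot 10^{5} i$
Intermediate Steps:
$\left(-10149 + \left(158 + 14214\right)\right) \left(\sqrt{\left(\frac{10906}{1143} + \frac{5113}{-1729}\right) - 5066} + 40612\right) = \left(-10149 + 14372\right) \left(\sqrt{\left(10906 \cdot \frac{1}{1143} + 5113 \left(- \frac{1}{1729}\right)\right) - 5066} + 40612\right) = 4223 \left(\sqrt{\left(\frac{10906}{1143} - \frac{5113}{1729}\right) - 5066} + 40612\right) = 4223 \left(\sqrt{\frac{13012315}{1976247} - 5066} + 40612\right) = 4223 \left(\sqrt{- \frac{9998654987}{1976247}} + 40612\right) = 4223 \left(\frac{i \sqrt{2195534658010421}}{658749} + 40612\right) = 4223 \left(40612 + \frac{i \sqrt{2195534658010421}}{658749}\right) = 171504476 + \frac{4223 i \sqrt{2195534658010421}}{658749}$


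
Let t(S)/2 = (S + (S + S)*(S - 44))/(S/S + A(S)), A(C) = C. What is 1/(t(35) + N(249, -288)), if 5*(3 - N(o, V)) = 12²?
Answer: -90/5297 ≈ -0.016991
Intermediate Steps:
N(o, V) = -129/5 (N(o, V) = 3 - ⅕*12² = 3 - ⅕*144 = 3 - 144/5 = -129/5)
t(S) = 2*(S + 2*S*(-44 + S))/(1 + S) (t(S) = 2*((S + (S + S)*(S - 44))/(S/S + S)) = 2*((S + (2*S)*(-44 + S))/(1 + S)) = 2*((S + 2*S*(-44 + S))/(1 + S)) = 2*(S + 2*S*(-44 + S))/(1 + S))
1/(t(35) + N(249, -288)) = 1/(2*35*(-87 + 2*35)/(1 + 35) - 129/5) = 1/(2*35*(-87 + 70)/36 - 129/5) = 1/(2*35*(1/36)*(-17) - 129/5) = 1/(-595/18 - 129/5) = 1/(-5297/90) = -90/5297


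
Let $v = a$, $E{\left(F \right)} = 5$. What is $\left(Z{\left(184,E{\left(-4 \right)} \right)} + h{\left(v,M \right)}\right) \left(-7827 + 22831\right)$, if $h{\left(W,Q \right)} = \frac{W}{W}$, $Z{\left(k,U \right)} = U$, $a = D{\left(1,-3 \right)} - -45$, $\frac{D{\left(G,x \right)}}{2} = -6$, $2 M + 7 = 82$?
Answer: $90024$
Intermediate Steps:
$M = \frac{75}{2}$ ($M = - \frac{7}{2} + \frac{1}{2} \cdot 82 = - \frac{7}{2} + 41 = \frac{75}{2} \approx 37.5$)
$D{\left(G,x \right)} = -12$ ($D{\left(G,x \right)} = 2 \left(-6\right) = -12$)
$a = 33$ ($a = -12 - -45 = -12 + 45 = 33$)
$v = 33$
$h{\left(W,Q \right)} = 1$
$\left(Z{\left(184,E{\left(-4 \right)} \right)} + h{\left(v,M \right)}\right) \left(-7827 + 22831\right) = \left(5 + 1\right) \left(-7827 + 22831\right) = 6 \cdot 15004 = 90024$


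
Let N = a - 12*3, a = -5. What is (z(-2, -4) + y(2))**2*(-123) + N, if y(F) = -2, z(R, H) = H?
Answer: -4469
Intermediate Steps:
N = -41 (N = -5 - 12*3 = -5 - 2*18 = -5 - 36 = -41)
(z(-2, -4) + y(2))**2*(-123) + N = (-4 - 2)**2*(-123) - 41 = (-6)**2*(-123) - 41 = 36*(-123) - 41 = -4428 - 41 = -4469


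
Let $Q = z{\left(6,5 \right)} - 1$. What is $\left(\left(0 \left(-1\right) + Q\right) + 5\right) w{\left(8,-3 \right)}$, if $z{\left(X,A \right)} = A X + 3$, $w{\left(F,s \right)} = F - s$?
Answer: $407$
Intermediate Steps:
$z{\left(X,A \right)} = 3 + A X$
$Q = 32$ ($Q = \left(3 + 5 \cdot 6\right) - 1 = \left(3 + 30\right) - 1 = 33 - 1 = 32$)
$\left(\left(0 \left(-1\right) + Q\right) + 5\right) w{\left(8,-3 \right)} = \left(\left(0 \left(-1\right) + 32\right) + 5\right) \left(8 - -3\right) = \left(\left(0 + 32\right) + 5\right) \left(8 + 3\right) = \left(32 + 5\right) 11 = 37 \cdot 11 = 407$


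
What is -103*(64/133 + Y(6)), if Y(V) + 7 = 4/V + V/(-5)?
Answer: 1449107/1995 ≈ 726.37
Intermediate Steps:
Y(V) = -7 + 4/V - V/5 (Y(V) = -7 + (4/V + V/(-5)) = -7 + (4/V + V*(-⅕)) = -7 + (4/V - V/5) = -7 + 4/V - V/5)
-103*(64/133 + Y(6)) = -103*(64/133 + (-7 + 4/6 - ⅕*6)) = -103*(64*(1/133) + (-7 + 4*(⅙) - 6/5)) = -103*(64/133 + (-7 + ⅔ - 6/5)) = -103*(64/133 - 113/15) = -103*(-14069/1995) = 1449107/1995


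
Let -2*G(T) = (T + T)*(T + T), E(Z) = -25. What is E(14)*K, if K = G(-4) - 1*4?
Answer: 900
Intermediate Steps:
G(T) = -2*T**2 (G(T) = -(T + T)*(T + T)/2 = -2*T*2*T/2 = -2*T**2)
K = -36 (K = -2*(-4)**2 - 1*4 = -2*16 - 4 = -32 - 4 = -36)
E(14)*K = -25*(-36) = 900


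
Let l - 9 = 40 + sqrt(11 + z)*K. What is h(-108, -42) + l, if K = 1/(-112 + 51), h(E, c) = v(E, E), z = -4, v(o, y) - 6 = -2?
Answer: 53 - sqrt(7)/61 ≈ 52.957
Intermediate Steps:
v(o, y) = 4 (v(o, y) = 6 - 2 = 4)
h(E, c) = 4
K = -1/61 (K = 1/(-61) = -1/61 ≈ -0.016393)
l = 49 - sqrt(7)/61 (l = 9 + (40 + sqrt(11 - 4)*(-1/61)) = 9 + (40 + sqrt(7)*(-1/61)) = 9 + (40 - sqrt(7)/61) = 49 - sqrt(7)/61 ≈ 48.957)
h(-108, -42) + l = 4 + (49 - sqrt(7)/61) = 53 - sqrt(7)/61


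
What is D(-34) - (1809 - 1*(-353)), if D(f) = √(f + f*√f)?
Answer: -2162 + √(-34 - 34*I*√34) ≈ -2152.9 - 10.843*I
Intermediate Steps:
D(f) = √(f + f^(3/2))
D(-34) - (1809 - 1*(-353)) = √(-34 + (-34)^(3/2)) - (1809 - 1*(-353)) = √(-34 - 34*I*√34) - (1809 + 353) = √(-34 - 34*I*√34) - 1*2162 = √(-34 - 34*I*√34) - 2162 = -2162 + √(-34 - 34*I*√34)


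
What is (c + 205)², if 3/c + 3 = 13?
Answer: 4214809/100 ≈ 42148.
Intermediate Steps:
c = 3/10 (c = 3/(-3 + 13) = 3/10 ≈ 0.30000)
(c + 205)² = (3/10 + 205)² = (2053/10)² = 4214809/100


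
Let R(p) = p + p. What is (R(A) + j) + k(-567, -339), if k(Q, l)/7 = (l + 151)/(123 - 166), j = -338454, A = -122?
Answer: -14562698/43 ≈ -3.3867e+5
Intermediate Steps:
R(p) = 2*p
k(Q, l) = -1057/43 - 7*l/43 (k(Q, l) = 7*((l + 151)/(123 - 166)) = 7*((151 + l)/(-43)) = 7*((151 + l)*(-1/43)) = 7*(-151/43 - l/43) = -1057/43 - 7*l/43)
(R(A) + j) + k(-567, -339) = (2*(-122) - 338454) + (-1057/43 - 7/43*(-339)) = (-244 - 338454) + (-1057/43 + 2373/43) = -338698 + 1316/43 = -14562698/43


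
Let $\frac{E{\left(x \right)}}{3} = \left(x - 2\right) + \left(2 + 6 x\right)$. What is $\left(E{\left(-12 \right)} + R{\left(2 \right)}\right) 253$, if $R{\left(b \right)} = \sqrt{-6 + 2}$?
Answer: $-63756 + 506 i \approx -63756.0 + 506.0 i$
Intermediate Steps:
$R{\left(b \right)} = 2 i$ ($R{\left(b \right)} = \sqrt{-4} = 2 i$)
$E{\left(x \right)} = 21 x$ ($E{\left(x \right)} = 3 \left(\left(x - 2\right) + \left(2 + 6 x\right)\right) = 3 \left(\left(-2 + x\right) + \left(2 + 6 x\right)\right) = 3 \cdot 7 x = 21 x$)
$\left(E{\left(-12 \right)} + R{\left(2 \right)}\right) 253 = \left(21 \left(-12\right) + 2 i\right) 253 = \left(-252 + 2 i\right) 253 = -63756 + 506 i$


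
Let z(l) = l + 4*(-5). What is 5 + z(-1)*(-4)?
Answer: 89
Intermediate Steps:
z(l) = -20 + l (z(l) = l - 20 = -20 + l)
5 + z(-1)*(-4) = 5 + (-20 - 1)*(-4) = 5 - 21*(-4) = 5 + 84 = 89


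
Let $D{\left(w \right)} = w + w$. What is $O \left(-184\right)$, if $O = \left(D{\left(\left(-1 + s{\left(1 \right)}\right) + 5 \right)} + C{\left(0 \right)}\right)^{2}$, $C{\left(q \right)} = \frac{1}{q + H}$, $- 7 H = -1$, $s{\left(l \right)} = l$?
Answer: $-53176$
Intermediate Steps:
$H = \frac{1}{7}$ ($H = \left(- \frac{1}{7}\right) \left(-1\right) = \frac{1}{7} \approx 0.14286$)
$D{\left(w \right)} = 2 w$
$C{\left(q \right)} = \frac{1}{\frac{1}{7} + q}$ ($C{\left(q \right)} = \frac{1}{q + \frac{1}{7}} = \frac{1}{\frac{1}{7} + q}$)
$O = 289$ ($O = \left(2 \left(\left(-1 + 1\right) + 5\right) + \frac{7}{1 + 7 \cdot 0}\right)^{2} = \left(2 \left(0 + 5\right) + \frac{7}{1 + 0}\right)^{2} = \left(2 \cdot 5 + \frac{7}{1}\right)^{2} = \left(10 + 7 \cdot 1\right)^{2} = \left(10 + 7\right)^{2} = 17^{2} = 289$)
$O \left(-184\right) = 289 \left(-184\right) = -53176$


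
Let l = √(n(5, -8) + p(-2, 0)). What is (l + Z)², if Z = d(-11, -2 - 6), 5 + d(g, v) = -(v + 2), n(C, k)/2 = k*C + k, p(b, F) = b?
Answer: -97 + 14*I*√2 ≈ -97.0 + 19.799*I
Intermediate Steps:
n(C, k) = 2*k + 2*C*k (n(C, k) = 2*(k*C + k) = 2*(C*k + k) = 2*(k + C*k) = 2*k + 2*C*k)
d(g, v) = -7 - v (d(g, v) = -5 - (v + 2) = -5 - (2 + v) = -5 + (-2 - v) = -7 - v)
Z = 1 (Z = -7 - (-2 - 6) = -7 - 1*(-8) = -7 + 8 = 1)
l = 7*I*√2 (l = √(2*(-8)*(1 + 5) - 2) = √(2*(-8)*6 - 2) = √(-96 - 2) = √(-98) = 7*I*√2 ≈ 9.8995*I)
(l + Z)² = (7*I*√2 + 1)² = (1 + 7*I*√2)²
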